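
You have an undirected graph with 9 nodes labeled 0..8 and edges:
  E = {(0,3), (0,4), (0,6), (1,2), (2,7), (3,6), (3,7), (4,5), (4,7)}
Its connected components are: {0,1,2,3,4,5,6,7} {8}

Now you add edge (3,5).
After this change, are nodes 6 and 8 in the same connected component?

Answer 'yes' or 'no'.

Initial components: {0,1,2,3,4,5,6,7} {8}
Adding edge (3,5): both already in same component {0,1,2,3,4,5,6,7}. No change.
New components: {0,1,2,3,4,5,6,7} {8}
Are 6 and 8 in the same component? no

Answer: no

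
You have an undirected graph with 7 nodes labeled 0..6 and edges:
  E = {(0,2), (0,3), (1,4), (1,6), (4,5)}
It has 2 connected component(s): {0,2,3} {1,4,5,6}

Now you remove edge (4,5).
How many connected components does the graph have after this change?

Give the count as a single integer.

Initial component count: 2
Remove (4,5): it was a bridge. Count increases: 2 -> 3.
  After removal, components: {0,2,3} {1,4,6} {5}
New component count: 3

Answer: 3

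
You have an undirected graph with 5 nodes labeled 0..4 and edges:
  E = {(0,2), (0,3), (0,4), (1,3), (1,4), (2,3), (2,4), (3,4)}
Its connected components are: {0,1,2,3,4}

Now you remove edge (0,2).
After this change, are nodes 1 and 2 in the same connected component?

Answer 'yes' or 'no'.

Answer: yes

Derivation:
Initial components: {0,1,2,3,4}
Removing edge (0,2): not a bridge — component count unchanged at 1.
New components: {0,1,2,3,4}
Are 1 and 2 in the same component? yes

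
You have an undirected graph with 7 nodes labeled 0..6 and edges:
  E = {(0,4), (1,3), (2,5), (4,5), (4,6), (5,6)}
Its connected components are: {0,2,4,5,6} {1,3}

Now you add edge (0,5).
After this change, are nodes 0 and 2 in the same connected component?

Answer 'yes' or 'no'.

Initial components: {0,2,4,5,6} {1,3}
Adding edge (0,5): both already in same component {0,2,4,5,6}. No change.
New components: {0,2,4,5,6} {1,3}
Are 0 and 2 in the same component? yes

Answer: yes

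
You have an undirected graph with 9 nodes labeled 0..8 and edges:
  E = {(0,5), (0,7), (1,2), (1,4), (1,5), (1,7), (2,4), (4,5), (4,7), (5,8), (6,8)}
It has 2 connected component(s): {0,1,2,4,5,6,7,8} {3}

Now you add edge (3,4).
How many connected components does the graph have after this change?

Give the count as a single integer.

Initial component count: 2
Add (3,4): merges two components. Count decreases: 2 -> 1.
New component count: 1

Answer: 1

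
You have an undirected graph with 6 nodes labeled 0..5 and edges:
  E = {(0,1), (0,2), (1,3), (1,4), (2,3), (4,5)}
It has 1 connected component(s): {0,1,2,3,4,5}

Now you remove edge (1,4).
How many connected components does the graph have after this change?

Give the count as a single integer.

Answer: 2

Derivation:
Initial component count: 1
Remove (1,4): it was a bridge. Count increases: 1 -> 2.
  After removal, components: {0,1,2,3} {4,5}
New component count: 2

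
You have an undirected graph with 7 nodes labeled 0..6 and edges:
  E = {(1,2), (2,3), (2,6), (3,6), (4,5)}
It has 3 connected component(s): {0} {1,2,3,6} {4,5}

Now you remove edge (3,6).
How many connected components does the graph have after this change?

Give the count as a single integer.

Initial component count: 3
Remove (3,6): not a bridge. Count unchanged: 3.
  After removal, components: {0} {1,2,3,6} {4,5}
New component count: 3

Answer: 3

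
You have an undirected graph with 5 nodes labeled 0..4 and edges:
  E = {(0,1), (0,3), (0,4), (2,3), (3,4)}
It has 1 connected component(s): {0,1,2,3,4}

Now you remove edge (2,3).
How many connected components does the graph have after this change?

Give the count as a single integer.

Initial component count: 1
Remove (2,3): it was a bridge. Count increases: 1 -> 2.
  After removal, components: {0,1,3,4} {2}
New component count: 2

Answer: 2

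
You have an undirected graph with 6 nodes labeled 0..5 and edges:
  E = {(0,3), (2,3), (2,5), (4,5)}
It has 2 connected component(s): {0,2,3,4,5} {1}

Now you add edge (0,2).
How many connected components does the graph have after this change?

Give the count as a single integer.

Initial component count: 2
Add (0,2): endpoints already in same component. Count unchanged: 2.
New component count: 2

Answer: 2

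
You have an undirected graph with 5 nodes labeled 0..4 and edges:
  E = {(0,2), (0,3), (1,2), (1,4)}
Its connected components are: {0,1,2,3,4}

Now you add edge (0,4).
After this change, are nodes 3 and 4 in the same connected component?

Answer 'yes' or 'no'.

Answer: yes

Derivation:
Initial components: {0,1,2,3,4}
Adding edge (0,4): both already in same component {0,1,2,3,4}. No change.
New components: {0,1,2,3,4}
Are 3 and 4 in the same component? yes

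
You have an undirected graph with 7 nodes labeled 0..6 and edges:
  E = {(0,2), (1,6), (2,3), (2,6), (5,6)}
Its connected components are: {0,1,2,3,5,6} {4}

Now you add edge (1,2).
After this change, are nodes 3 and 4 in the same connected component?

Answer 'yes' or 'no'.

Answer: no

Derivation:
Initial components: {0,1,2,3,5,6} {4}
Adding edge (1,2): both already in same component {0,1,2,3,5,6}. No change.
New components: {0,1,2,3,5,6} {4}
Are 3 and 4 in the same component? no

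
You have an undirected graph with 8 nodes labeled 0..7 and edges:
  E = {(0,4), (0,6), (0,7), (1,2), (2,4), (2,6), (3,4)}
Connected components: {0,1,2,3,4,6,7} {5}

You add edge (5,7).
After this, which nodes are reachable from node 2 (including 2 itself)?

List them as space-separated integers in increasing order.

Answer: 0 1 2 3 4 5 6 7

Derivation:
Before: nodes reachable from 2: {0,1,2,3,4,6,7}
Adding (5,7): merges 2's component with another. Reachability grows.
After: nodes reachable from 2: {0,1,2,3,4,5,6,7}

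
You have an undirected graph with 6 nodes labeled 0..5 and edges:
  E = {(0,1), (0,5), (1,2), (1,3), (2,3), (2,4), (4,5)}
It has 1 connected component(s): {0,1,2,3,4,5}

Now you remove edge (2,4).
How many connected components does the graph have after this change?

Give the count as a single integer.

Answer: 1

Derivation:
Initial component count: 1
Remove (2,4): not a bridge. Count unchanged: 1.
  After removal, components: {0,1,2,3,4,5}
New component count: 1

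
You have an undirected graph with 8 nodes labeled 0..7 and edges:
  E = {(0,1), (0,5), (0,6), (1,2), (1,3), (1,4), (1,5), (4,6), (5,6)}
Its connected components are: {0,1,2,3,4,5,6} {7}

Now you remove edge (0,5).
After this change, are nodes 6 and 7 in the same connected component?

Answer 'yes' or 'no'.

Answer: no

Derivation:
Initial components: {0,1,2,3,4,5,6} {7}
Removing edge (0,5): not a bridge — component count unchanged at 2.
New components: {0,1,2,3,4,5,6} {7}
Are 6 and 7 in the same component? no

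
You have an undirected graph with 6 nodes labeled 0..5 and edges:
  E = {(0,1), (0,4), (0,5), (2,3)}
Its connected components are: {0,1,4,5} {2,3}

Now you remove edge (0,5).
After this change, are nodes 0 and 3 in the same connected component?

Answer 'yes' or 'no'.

Initial components: {0,1,4,5} {2,3}
Removing edge (0,5): it was a bridge — component count 2 -> 3.
New components: {0,1,4} {2,3} {5}
Are 0 and 3 in the same component? no

Answer: no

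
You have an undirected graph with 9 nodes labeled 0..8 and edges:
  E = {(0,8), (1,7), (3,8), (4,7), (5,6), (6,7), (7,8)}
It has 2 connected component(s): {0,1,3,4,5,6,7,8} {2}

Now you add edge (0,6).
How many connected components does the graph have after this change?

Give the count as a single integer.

Answer: 2

Derivation:
Initial component count: 2
Add (0,6): endpoints already in same component. Count unchanged: 2.
New component count: 2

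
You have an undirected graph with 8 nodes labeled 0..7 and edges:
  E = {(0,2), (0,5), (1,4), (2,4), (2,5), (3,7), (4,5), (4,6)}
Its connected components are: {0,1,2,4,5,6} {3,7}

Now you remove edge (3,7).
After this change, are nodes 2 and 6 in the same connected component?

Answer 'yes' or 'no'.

Initial components: {0,1,2,4,5,6} {3,7}
Removing edge (3,7): it was a bridge — component count 2 -> 3.
New components: {0,1,2,4,5,6} {3} {7}
Are 2 and 6 in the same component? yes

Answer: yes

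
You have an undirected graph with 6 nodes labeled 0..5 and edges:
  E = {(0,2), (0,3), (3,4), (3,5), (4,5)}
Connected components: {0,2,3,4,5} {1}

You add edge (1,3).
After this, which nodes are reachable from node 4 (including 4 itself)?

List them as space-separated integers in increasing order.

Before: nodes reachable from 4: {0,2,3,4,5}
Adding (1,3): merges 4's component with another. Reachability grows.
After: nodes reachable from 4: {0,1,2,3,4,5}

Answer: 0 1 2 3 4 5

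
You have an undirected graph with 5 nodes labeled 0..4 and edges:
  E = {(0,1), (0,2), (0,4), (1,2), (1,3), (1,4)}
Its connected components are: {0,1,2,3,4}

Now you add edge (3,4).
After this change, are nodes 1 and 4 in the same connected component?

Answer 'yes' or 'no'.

Initial components: {0,1,2,3,4}
Adding edge (3,4): both already in same component {0,1,2,3,4}. No change.
New components: {0,1,2,3,4}
Are 1 and 4 in the same component? yes

Answer: yes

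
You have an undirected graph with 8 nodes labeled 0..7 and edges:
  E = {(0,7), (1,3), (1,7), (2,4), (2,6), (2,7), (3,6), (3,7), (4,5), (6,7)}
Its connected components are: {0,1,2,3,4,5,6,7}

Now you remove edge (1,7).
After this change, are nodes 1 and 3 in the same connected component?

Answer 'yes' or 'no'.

Answer: yes

Derivation:
Initial components: {0,1,2,3,4,5,6,7}
Removing edge (1,7): not a bridge — component count unchanged at 1.
New components: {0,1,2,3,4,5,6,7}
Are 1 and 3 in the same component? yes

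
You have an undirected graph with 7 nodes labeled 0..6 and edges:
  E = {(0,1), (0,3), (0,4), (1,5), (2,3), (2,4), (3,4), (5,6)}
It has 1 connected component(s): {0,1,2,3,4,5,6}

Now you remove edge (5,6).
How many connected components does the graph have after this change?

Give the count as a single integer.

Initial component count: 1
Remove (5,6): it was a bridge. Count increases: 1 -> 2.
  After removal, components: {0,1,2,3,4,5} {6}
New component count: 2

Answer: 2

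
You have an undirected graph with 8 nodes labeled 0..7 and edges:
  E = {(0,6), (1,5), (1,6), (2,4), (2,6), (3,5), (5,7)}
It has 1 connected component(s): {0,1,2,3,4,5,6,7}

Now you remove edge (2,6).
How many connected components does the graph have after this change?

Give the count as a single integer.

Answer: 2

Derivation:
Initial component count: 1
Remove (2,6): it was a bridge. Count increases: 1 -> 2.
  After removal, components: {0,1,3,5,6,7} {2,4}
New component count: 2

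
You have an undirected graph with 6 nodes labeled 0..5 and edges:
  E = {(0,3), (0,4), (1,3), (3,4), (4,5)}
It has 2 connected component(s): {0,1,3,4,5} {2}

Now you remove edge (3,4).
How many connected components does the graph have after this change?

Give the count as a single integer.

Initial component count: 2
Remove (3,4): not a bridge. Count unchanged: 2.
  After removal, components: {0,1,3,4,5} {2}
New component count: 2

Answer: 2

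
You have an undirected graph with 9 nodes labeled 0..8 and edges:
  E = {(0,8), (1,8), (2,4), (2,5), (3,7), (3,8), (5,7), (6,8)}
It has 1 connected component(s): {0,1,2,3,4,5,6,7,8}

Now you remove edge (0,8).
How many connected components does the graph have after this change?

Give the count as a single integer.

Answer: 2

Derivation:
Initial component count: 1
Remove (0,8): it was a bridge. Count increases: 1 -> 2.
  After removal, components: {0} {1,2,3,4,5,6,7,8}
New component count: 2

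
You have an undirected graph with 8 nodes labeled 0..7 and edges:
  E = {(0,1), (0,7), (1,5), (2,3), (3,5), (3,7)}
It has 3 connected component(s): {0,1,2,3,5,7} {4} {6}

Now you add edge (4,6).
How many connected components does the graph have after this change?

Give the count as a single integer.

Initial component count: 3
Add (4,6): merges two components. Count decreases: 3 -> 2.
New component count: 2

Answer: 2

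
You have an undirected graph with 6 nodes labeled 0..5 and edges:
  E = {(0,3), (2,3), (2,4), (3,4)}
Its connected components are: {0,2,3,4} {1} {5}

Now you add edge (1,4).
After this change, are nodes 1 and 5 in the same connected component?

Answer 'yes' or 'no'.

Initial components: {0,2,3,4} {1} {5}
Adding edge (1,4): merges {1} and {0,2,3,4}.
New components: {0,1,2,3,4} {5}
Are 1 and 5 in the same component? no

Answer: no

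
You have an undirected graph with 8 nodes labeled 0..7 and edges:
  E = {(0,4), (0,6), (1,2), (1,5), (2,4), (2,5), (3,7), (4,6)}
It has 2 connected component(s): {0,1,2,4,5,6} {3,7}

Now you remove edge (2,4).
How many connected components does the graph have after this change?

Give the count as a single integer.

Initial component count: 2
Remove (2,4): it was a bridge. Count increases: 2 -> 3.
  After removal, components: {0,4,6} {1,2,5} {3,7}
New component count: 3

Answer: 3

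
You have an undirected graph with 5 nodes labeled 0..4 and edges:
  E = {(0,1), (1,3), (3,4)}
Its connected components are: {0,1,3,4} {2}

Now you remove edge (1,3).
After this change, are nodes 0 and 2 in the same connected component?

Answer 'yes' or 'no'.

Answer: no

Derivation:
Initial components: {0,1,3,4} {2}
Removing edge (1,3): it was a bridge — component count 2 -> 3.
New components: {0,1} {2} {3,4}
Are 0 and 2 in the same component? no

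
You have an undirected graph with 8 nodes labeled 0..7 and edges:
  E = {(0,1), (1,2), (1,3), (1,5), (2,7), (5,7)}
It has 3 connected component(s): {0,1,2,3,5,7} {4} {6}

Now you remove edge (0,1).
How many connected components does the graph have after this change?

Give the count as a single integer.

Answer: 4

Derivation:
Initial component count: 3
Remove (0,1): it was a bridge. Count increases: 3 -> 4.
  After removal, components: {0} {1,2,3,5,7} {4} {6}
New component count: 4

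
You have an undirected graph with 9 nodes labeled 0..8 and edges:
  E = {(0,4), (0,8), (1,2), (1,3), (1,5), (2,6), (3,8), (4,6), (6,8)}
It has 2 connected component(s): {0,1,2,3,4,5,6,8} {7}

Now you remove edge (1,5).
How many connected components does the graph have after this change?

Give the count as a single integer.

Answer: 3

Derivation:
Initial component count: 2
Remove (1,5): it was a bridge. Count increases: 2 -> 3.
  After removal, components: {0,1,2,3,4,6,8} {5} {7}
New component count: 3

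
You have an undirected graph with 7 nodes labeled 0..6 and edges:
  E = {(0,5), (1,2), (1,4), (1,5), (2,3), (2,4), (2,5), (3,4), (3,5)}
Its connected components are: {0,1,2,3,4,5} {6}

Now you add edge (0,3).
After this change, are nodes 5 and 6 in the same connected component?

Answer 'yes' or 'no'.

Initial components: {0,1,2,3,4,5} {6}
Adding edge (0,3): both already in same component {0,1,2,3,4,5}. No change.
New components: {0,1,2,3,4,5} {6}
Are 5 and 6 in the same component? no

Answer: no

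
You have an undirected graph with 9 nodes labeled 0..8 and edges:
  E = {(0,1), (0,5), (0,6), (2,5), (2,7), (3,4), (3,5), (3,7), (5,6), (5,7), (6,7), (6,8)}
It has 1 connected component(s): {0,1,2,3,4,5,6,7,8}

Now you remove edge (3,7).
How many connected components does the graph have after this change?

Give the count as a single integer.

Answer: 1

Derivation:
Initial component count: 1
Remove (3,7): not a bridge. Count unchanged: 1.
  After removal, components: {0,1,2,3,4,5,6,7,8}
New component count: 1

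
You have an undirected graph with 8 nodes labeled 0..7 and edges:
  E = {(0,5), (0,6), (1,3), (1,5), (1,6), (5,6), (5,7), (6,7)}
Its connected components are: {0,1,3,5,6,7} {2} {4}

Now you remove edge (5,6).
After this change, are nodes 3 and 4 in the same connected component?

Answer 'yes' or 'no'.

Answer: no

Derivation:
Initial components: {0,1,3,5,6,7} {2} {4}
Removing edge (5,6): not a bridge — component count unchanged at 3.
New components: {0,1,3,5,6,7} {2} {4}
Are 3 and 4 in the same component? no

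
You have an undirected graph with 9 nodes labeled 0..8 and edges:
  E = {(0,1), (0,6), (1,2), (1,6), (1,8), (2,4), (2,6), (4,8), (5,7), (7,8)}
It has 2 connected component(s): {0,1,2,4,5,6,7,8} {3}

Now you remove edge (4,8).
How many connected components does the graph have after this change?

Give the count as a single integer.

Answer: 2

Derivation:
Initial component count: 2
Remove (4,8): not a bridge. Count unchanged: 2.
  After removal, components: {0,1,2,4,5,6,7,8} {3}
New component count: 2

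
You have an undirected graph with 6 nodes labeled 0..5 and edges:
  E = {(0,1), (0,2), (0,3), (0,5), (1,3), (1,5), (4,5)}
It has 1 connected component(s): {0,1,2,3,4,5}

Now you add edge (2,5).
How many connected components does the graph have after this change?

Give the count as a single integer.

Answer: 1

Derivation:
Initial component count: 1
Add (2,5): endpoints already in same component. Count unchanged: 1.
New component count: 1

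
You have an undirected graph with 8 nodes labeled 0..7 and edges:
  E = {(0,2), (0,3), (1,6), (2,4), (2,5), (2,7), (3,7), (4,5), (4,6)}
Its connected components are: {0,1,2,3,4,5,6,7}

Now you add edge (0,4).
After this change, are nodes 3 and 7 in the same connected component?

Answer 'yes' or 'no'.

Initial components: {0,1,2,3,4,5,6,7}
Adding edge (0,4): both already in same component {0,1,2,3,4,5,6,7}. No change.
New components: {0,1,2,3,4,5,6,7}
Are 3 and 7 in the same component? yes

Answer: yes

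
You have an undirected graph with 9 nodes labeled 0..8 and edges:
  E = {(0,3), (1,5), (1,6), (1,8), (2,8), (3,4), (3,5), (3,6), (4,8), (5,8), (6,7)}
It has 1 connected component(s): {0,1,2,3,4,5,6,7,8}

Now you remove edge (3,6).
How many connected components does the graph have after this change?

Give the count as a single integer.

Answer: 1

Derivation:
Initial component count: 1
Remove (3,6): not a bridge. Count unchanged: 1.
  After removal, components: {0,1,2,3,4,5,6,7,8}
New component count: 1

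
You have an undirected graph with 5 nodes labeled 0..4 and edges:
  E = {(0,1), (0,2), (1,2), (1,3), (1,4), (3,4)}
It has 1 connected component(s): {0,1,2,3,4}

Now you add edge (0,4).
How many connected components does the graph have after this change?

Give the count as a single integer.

Initial component count: 1
Add (0,4): endpoints already in same component. Count unchanged: 1.
New component count: 1

Answer: 1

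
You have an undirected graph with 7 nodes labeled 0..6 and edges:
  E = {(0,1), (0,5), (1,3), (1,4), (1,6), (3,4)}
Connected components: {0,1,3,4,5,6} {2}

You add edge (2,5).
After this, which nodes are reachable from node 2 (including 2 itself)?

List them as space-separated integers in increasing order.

Before: nodes reachable from 2: {2}
Adding (2,5): merges 2's component with another. Reachability grows.
After: nodes reachable from 2: {0,1,2,3,4,5,6}

Answer: 0 1 2 3 4 5 6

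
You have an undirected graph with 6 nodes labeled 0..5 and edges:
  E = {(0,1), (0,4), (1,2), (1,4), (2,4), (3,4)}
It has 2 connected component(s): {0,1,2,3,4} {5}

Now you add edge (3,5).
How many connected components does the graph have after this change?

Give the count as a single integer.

Answer: 1

Derivation:
Initial component count: 2
Add (3,5): merges two components. Count decreases: 2 -> 1.
New component count: 1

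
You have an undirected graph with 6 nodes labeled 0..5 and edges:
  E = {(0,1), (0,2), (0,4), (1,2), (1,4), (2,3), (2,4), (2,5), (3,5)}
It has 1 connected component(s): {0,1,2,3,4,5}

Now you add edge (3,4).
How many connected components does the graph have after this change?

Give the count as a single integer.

Initial component count: 1
Add (3,4): endpoints already in same component. Count unchanged: 1.
New component count: 1

Answer: 1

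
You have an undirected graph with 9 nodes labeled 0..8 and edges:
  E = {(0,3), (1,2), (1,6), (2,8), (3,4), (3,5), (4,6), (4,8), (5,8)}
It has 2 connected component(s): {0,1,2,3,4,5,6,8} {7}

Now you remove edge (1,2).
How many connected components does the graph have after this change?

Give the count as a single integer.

Initial component count: 2
Remove (1,2): not a bridge. Count unchanged: 2.
  After removal, components: {0,1,2,3,4,5,6,8} {7}
New component count: 2

Answer: 2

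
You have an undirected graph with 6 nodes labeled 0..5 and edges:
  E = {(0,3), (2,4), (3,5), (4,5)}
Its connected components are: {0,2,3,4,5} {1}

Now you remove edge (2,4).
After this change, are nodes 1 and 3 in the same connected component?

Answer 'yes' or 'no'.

Initial components: {0,2,3,4,5} {1}
Removing edge (2,4): it was a bridge — component count 2 -> 3.
New components: {0,3,4,5} {1} {2}
Are 1 and 3 in the same component? no

Answer: no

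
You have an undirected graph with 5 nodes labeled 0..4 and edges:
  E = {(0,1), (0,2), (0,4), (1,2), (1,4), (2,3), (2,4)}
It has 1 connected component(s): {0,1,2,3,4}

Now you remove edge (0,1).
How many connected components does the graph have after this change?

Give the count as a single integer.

Answer: 1

Derivation:
Initial component count: 1
Remove (0,1): not a bridge. Count unchanged: 1.
  After removal, components: {0,1,2,3,4}
New component count: 1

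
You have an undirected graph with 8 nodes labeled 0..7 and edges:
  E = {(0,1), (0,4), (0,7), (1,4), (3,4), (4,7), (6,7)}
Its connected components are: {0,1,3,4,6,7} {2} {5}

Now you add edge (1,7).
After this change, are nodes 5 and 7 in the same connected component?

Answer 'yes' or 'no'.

Answer: no

Derivation:
Initial components: {0,1,3,4,6,7} {2} {5}
Adding edge (1,7): both already in same component {0,1,3,4,6,7}. No change.
New components: {0,1,3,4,6,7} {2} {5}
Are 5 and 7 in the same component? no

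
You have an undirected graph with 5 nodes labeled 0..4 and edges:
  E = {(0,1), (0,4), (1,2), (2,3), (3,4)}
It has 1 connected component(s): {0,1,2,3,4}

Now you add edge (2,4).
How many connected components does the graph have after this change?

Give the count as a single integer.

Initial component count: 1
Add (2,4): endpoints already in same component. Count unchanged: 1.
New component count: 1

Answer: 1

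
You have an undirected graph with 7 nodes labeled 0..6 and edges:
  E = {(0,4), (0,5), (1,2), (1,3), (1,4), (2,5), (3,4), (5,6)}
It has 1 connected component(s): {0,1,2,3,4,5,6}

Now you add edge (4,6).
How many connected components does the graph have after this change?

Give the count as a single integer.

Initial component count: 1
Add (4,6): endpoints already in same component. Count unchanged: 1.
New component count: 1

Answer: 1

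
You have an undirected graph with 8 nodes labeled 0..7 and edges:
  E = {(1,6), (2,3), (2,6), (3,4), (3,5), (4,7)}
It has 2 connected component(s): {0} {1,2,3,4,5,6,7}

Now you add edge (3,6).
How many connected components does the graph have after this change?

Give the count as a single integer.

Initial component count: 2
Add (3,6): endpoints already in same component. Count unchanged: 2.
New component count: 2

Answer: 2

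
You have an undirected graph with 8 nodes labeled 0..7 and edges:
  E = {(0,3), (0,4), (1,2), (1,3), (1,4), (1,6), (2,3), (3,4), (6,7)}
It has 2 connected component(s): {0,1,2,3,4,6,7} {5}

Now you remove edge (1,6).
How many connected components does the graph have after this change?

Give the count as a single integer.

Answer: 3

Derivation:
Initial component count: 2
Remove (1,6): it was a bridge. Count increases: 2 -> 3.
  After removal, components: {0,1,2,3,4} {5} {6,7}
New component count: 3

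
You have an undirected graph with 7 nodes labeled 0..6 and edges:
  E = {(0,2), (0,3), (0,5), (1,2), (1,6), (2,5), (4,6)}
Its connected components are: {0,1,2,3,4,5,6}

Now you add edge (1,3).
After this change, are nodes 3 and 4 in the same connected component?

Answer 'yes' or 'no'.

Initial components: {0,1,2,3,4,5,6}
Adding edge (1,3): both already in same component {0,1,2,3,4,5,6}. No change.
New components: {0,1,2,3,4,5,6}
Are 3 and 4 in the same component? yes

Answer: yes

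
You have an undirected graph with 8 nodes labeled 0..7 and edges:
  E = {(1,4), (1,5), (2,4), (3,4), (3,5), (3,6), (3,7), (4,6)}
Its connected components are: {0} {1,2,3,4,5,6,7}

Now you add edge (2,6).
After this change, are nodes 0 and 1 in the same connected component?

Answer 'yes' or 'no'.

Initial components: {0} {1,2,3,4,5,6,7}
Adding edge (2,6): both already in same component {1,2,3,4,5,6,7}. No change.
New components: {0} {1,2,3,4,5,6,7}
Are 0 and 1 in the same component? no

Answer: no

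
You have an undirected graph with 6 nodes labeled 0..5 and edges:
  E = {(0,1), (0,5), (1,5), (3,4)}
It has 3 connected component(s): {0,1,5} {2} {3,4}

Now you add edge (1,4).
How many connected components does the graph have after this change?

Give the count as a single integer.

Answer: 2

Derivation:
Initial component count: 3
Add (1,4): merges two components. Count decreases: 3 -> 2.
New component count: 2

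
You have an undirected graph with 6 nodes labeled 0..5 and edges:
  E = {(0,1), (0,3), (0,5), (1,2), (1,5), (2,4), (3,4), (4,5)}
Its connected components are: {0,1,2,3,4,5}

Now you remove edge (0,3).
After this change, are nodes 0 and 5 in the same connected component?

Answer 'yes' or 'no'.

Initial components: {0,1,2,3,4,5}
Removing edge (0,3): not a bridge — component count unchanged at 1.
New components: {0,1,2,3,4,5}
Are 0 and 5 in the same component? yes

Answer: yes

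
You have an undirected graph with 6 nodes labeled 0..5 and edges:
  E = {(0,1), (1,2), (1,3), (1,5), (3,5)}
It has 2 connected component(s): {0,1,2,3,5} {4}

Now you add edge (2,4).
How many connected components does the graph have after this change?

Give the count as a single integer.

Answer: 1

Derivation:
Initial component count: 2
Add (2,4): merges two components. Count decreases: 2 -> 1.
New component count: 1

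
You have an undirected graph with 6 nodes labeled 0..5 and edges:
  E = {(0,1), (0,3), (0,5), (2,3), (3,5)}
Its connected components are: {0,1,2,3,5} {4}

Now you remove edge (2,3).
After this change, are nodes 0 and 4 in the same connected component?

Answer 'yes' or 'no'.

Answer: no

Derivation:
Initial components: {0,1,2,3,5} {4}
Removing edge (2,3): it was a bridge — component count 2 -> 3.
New components: {0,1,3,5} {2} {4}
Are 0 and 4 in the same component? no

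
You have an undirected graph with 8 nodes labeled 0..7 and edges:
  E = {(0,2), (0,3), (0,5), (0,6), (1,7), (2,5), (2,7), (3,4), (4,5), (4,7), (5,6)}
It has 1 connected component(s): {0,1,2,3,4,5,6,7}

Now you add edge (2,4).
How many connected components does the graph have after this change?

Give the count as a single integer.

Initial component count: 1
Add (2,4): endpoints already in same component. Count unchanged: 1.
New component count: 1

Answer: 1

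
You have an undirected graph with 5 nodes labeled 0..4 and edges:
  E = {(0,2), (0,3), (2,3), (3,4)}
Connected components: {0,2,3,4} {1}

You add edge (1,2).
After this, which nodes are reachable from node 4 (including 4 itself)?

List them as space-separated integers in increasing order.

Before: nodes reachable from 4: {0,2,3,4}
Adding (1,2): merges 4's component with another. Reachability grows.
After: nodes reachable from 4: {0,1,2,3,4}

Answer: 0 1 2 3 4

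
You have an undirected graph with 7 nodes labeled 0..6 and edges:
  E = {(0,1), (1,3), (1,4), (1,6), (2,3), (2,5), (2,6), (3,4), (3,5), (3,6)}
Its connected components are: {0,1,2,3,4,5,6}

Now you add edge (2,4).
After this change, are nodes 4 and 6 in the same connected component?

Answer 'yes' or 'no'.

Answer: yes

Derivation:
Initial components: {0,1,2,3,4,5,6}
Adding edge (2,4): both already in same component {0,1,2,3,4,5,6}. No change.
New components: {0,1,2,3,4,5,6}
Are 4 and 6 in the same component? yes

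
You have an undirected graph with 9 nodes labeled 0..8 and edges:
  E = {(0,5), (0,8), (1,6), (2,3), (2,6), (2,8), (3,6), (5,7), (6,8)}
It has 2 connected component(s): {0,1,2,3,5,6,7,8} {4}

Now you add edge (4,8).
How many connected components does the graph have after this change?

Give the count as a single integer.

Answer: 1

Derivation:
Initial component count: 2
Add (4,8): merges two components. Count decreases: 2 -> 1.
New component count: 1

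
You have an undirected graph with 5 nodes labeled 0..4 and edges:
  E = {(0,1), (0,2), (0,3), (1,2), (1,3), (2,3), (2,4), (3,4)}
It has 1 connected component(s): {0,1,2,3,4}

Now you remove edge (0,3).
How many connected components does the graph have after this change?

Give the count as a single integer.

Answer: 1

Derivation:
Initial component count: 1
Remove (0,3): not a bridge. Count unchanged: 1.
  After removal, components: {0,1,2,3,4}
New component count: 1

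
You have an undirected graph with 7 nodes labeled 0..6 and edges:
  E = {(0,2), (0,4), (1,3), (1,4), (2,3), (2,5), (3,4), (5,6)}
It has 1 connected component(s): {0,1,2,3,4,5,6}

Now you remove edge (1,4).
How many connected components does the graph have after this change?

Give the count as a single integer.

Initial component count: 1
Remove (1,4): not a bridge. Count unchanged: 1.
  After removal, components: {0,1,2,3,4,5,6}
New component count: 1

Answer: 1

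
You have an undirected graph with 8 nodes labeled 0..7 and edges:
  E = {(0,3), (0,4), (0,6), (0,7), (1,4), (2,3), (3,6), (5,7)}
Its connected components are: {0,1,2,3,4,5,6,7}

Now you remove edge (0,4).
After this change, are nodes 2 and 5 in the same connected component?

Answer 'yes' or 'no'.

Initial components: {0,1,2,3,4,5,6,7}
Removing edge (0,4): it was a bridge — component count 1 -> 2.
New components: {0,2,3,5,6,7} {1,4}
Are 2 and 5 in the same component? yes

Answer: yes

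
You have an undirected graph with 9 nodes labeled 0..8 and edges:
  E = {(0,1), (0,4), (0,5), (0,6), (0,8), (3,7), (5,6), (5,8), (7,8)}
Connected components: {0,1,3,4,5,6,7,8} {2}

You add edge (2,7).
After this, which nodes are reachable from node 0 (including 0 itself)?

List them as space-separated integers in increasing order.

Answer: 0 1 2 3 4 5 6 7 8

Derivation:
Before: nodes reachable from 0: {0,1,3,4,5,6,7,8}
Adding (2,7): merges 0's component with another. Reachability grows.
After: nodes reachable from 0: {0,1,2,3,4,5,6,7,8}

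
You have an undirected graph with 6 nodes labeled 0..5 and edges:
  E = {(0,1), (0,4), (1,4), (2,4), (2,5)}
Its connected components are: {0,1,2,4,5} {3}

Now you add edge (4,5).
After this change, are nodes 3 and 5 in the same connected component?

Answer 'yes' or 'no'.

Initial components: {0,1,2,4,5} {3}
Adding edge (4,5): both already in same component {0,1,2,4,5}. No change.
New components: {0,1,2,4,5} {3}
Are 3 and 5 in the same component? no

Answer: no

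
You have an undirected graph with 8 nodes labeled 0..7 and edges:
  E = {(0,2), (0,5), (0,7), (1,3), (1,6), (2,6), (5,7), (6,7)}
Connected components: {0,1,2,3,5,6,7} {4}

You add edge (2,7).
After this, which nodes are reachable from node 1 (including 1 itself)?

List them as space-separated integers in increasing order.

Answer: 0 1 2 3 5 6 7

Derivation:
Before: nodes reachable from 1: {0,1,2,3,5,6,7}
Adding (2,7): both endpoints already in same component. Reachability from 1 unchanged.
After: nodes reachable from 1: {0,1,2,3,5,6,7}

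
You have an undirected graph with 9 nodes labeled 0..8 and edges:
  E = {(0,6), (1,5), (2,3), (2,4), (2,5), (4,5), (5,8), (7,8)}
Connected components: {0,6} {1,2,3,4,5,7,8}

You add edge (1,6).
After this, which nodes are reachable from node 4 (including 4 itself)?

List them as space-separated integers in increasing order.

Before: nodes reachable from 4: {1,2,3,4,5,7,8}
Adding (1,6): merges 4's component with another. Reachability grows.
After: nodes reachable from 4: {0,1,2,3,4,5,6,7,8}

Answer: 0 1 2 3 4 5 6 7 8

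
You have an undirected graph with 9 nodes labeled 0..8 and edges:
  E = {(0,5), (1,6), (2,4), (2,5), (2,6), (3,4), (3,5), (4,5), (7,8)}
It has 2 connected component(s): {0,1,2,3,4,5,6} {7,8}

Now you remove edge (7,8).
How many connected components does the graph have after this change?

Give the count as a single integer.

Answer: 3

Derivation:
Initial component count: 2
Remove (7,8): it was a bridge. Count increases: 2 -> 3.
  After removal, components: {0,1,2,3,4,5,6} {7} {8}
New component count: 3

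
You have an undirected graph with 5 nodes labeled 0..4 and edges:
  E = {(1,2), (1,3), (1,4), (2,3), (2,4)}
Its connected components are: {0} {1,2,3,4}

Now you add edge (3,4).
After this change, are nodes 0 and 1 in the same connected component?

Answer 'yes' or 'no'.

Initial components: {0} {1,2,3,4}
Adding edge (3,4): both already in same component {1,2,3,4}. No change.
New components: {0} {1,2,3,4}
Are 0 and 1 in the same component? no

Answer: no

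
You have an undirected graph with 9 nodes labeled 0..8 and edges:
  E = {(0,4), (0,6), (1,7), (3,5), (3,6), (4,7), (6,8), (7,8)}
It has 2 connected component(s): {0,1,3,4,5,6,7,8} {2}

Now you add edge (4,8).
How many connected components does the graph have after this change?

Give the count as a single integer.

Answer: 2

Derivation:
Initial component count: 2
Add (4,8): endpoints already in same component. Count unchanged: 2.
New component count: 2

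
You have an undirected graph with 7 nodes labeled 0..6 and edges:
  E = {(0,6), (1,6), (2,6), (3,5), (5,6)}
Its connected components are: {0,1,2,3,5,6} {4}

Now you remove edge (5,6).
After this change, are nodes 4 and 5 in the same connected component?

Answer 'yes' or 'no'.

Answer: no

Derivation:
Initial components: {0,1,2,3,5,6} {4}
Removing edge (5,6): it was a bridge — component count 2 -> 3.
New components: {0,1,2,6} {3,5} {4}
Are 4 and 5 in the same component? no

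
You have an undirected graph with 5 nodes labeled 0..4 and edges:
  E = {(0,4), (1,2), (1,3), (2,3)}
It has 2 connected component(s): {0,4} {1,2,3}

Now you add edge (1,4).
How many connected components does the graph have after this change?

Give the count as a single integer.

Answer: 1

Derivation:
Initial component count: 2
Add (1,4): merges two components. Count decreases: 2 -> 1.
New component count: 1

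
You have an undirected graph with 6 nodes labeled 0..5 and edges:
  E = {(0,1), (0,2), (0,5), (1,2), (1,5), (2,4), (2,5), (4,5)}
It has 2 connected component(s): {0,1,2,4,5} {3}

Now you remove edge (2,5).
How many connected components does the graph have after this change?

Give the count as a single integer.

Initial component count: 2
Remove (2,5): not a bridge. Count unchanged: 2.
  After removal, components: {0,1,2,4,5} {3}
New component count: 2

Answer: 2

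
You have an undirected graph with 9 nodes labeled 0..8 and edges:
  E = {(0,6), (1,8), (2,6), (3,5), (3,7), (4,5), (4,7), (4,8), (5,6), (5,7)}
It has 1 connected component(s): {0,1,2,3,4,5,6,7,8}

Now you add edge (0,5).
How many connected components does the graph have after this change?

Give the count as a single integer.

Answer: 1

Derivation:
Initial component count: 1
Add (0,5): endpoints already in same component. Count unchanged: 1.
New component count: 1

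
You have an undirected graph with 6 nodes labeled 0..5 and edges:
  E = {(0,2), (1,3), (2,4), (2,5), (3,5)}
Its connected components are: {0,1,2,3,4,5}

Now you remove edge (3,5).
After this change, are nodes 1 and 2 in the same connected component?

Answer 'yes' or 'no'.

Initial components: {0,1,2,3,4,5}
Removing edge (3,5): it was a bridge — component count 1 -> 2.
New components: {0,2,4,5} {1,3}
Are 1 and 2 in the same component? no

Answer: no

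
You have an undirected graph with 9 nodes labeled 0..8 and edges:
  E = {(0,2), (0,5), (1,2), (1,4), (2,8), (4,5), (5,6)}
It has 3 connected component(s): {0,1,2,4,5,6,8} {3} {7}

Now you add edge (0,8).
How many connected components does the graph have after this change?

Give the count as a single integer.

Initial component count: 3
Add (0,8): endpoints already in same component. Count unchanged: 3.
New component count: 3

Answer: 3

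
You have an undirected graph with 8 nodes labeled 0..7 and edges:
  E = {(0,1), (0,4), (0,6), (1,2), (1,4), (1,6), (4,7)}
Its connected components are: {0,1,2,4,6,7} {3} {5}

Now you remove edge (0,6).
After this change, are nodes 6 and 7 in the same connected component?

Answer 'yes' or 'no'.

Answer: yes

Derivation:
Initial components: {0,1,2,4,6,7} {3} {5}
Removing edge (0,6): not a bridge — component count unchanged at 3.
New components: {0,1,2,4,6,7} {3} {5}
Are 6 and 7 in the same component? yes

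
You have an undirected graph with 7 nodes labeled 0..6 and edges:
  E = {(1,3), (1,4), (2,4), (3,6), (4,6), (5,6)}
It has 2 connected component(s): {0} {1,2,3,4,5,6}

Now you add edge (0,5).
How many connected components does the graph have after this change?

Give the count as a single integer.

Initial component count: 2
Add (0,5): merges two components. Count decreases: 2 -> 1.
New component count: 1

Answer: 1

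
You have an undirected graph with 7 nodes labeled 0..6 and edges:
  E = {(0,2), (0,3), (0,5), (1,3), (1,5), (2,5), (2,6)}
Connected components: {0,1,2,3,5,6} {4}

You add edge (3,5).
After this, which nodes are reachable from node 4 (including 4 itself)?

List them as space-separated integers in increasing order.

Before: nodes reachable from 4: {4}
Adding (3,5): both endpoints already in same component. Reachability from 4 unchanged.
After: nodes reachable from 4: {4}

Answer: 4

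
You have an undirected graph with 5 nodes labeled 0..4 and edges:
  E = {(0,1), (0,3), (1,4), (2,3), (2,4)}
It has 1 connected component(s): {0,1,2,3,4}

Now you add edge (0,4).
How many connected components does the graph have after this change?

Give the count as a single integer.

Initial component count: 1
Add (0,4): endpoints already in same component. Count unchanged: 1.
New component count: 1

Answer: 1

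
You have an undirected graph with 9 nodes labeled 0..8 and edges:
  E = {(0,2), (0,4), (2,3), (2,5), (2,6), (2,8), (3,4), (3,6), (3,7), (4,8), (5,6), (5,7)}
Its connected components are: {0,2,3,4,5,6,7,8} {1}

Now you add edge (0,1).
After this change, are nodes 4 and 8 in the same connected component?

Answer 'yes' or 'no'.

Answer: yes

Derivation:
Initial components: {0,2,3,4,5,6,7,8} {1}
Adding edge (0,1): merges {0,2,3,4,5,6,7,8} and {1}.
New components: {0,1,2,3,4,5,6,7,8}
Are 4 and 8 in the same component? yes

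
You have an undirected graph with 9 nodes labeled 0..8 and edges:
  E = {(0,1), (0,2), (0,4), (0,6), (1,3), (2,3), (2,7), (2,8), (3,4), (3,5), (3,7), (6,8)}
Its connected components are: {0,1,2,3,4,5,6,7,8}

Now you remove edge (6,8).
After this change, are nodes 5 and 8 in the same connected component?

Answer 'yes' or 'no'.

Answer: yes

Derivation:
Initial components: {0,1,2,3,4,5,6,7,8}
Removing edge (6,8): not a bridge — component count unchanged at 1.
New components: {0,1,2,3,4,5,6,7,8}
Are 5 and 8 in the same component? yes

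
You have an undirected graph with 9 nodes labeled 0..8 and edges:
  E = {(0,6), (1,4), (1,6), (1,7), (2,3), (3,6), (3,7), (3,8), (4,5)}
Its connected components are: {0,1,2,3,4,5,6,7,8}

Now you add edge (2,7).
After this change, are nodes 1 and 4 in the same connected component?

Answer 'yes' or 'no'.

Initial components: {0,1,2,3,4,5,6,7,8}
Adding edge (2,7): both already in same component {0,1,2,3,4,5,6,7,8}. No change.
New components: {0,1,2,3,4,5,6,7,8}
Are 1 and 4 in the same component? yes

Answer: yes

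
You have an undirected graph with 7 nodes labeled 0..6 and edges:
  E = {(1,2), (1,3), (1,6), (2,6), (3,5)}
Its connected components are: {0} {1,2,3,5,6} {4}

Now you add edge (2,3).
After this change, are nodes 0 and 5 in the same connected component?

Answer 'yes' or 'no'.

Initial components: {0} {1,2,3,5,6} {4}
Adding edge (2,3): both already in same component {1,2,3,5,6}. No change.
New components: {0} {1,2,3,5,6} {4}
Are 0 and 5 in the same component? no

Answer: no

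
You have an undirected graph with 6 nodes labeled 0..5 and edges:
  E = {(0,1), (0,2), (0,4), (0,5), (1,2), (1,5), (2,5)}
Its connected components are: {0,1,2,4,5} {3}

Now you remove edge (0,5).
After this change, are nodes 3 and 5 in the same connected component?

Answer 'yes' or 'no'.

Answer: no

Derivation:
Initial components: {0,1,2,4,5} {3}
Removing edge (0,5): not a bridge — component count unchanged at 2.
New components: {0,1,2,4,5} {3}
Are 3 and 5 in the same component? no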